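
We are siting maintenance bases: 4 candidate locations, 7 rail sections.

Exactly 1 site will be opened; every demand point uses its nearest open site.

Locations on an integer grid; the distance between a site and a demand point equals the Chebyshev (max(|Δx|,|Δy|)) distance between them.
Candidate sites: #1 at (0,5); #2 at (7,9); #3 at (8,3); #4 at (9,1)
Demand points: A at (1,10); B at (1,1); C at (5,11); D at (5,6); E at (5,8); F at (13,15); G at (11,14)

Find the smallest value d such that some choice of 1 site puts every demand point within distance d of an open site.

8

Open {#2}.
  Farthest demand point is B at distance 8 (to #2); all others are ≤ 8.
With {#3} the worst case is 12.
With {#1} the worst case is 13.
No size-1 selection achieves below 8.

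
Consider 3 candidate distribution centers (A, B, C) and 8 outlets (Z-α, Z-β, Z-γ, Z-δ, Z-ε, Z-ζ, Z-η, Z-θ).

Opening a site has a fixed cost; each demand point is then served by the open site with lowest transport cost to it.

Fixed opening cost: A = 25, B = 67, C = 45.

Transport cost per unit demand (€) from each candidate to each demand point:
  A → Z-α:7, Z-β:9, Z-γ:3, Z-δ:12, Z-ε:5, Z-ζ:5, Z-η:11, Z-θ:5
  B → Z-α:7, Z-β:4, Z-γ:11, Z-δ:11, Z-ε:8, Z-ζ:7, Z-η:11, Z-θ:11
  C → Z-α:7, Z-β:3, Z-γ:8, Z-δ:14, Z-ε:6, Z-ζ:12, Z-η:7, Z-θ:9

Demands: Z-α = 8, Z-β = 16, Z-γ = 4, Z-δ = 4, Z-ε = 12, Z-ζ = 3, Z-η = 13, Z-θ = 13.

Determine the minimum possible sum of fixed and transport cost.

465

Open {A, C}: assign each demand point to its cheapest open site.
  Z-α→A 8×7=56, Z-β→C 16×3=48, Z-γ→A 4×3=12, Z-δ→A 4×12=48, Z-ε→A 12×5=60, Z-ζ→A 3×5=15, Z-η→C 13×7=91, Z-θ→A 13×5=65
  transport cost 395, fixed 70 → total 465.
Compare {A, B, C}: transport cost 391 + fixed 137 = 528.
Compare {A, B}: transport cost 459 + fixed 92 = 551.
Compare {C}: transport cost 508 + fixed 45 = 553.
All other subsets cost ≥ 528. Minimum total cost: 465.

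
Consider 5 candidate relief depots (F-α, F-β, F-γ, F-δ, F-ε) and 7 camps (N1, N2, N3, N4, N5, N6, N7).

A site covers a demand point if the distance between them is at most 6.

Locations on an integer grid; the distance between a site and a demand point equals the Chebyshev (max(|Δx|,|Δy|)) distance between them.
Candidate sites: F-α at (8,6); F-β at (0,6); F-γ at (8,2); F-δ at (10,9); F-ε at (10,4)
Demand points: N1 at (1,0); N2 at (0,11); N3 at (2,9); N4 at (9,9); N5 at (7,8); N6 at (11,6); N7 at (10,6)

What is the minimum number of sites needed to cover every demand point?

2

Coverage sets (demand points within 6 of each site):
  F-α: {N3, N4, N5, N6, N7}
  F-β: {N1, N2, N3}
  F-γ: {N5, N6, N7}
  F-δ: {N4, N5, N6, N7}
  F-ε: {N4, N5, N6, N7}
No single site covers all 7 demand points.
But {F-α, F-β} covers everything, so the minimum is 2.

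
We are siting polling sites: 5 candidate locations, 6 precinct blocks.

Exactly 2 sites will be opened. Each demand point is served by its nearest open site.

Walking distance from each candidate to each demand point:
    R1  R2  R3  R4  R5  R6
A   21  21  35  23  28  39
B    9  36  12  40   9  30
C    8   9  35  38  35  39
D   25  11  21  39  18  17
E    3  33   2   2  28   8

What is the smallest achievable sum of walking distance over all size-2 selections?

Open {D, E}.
  R1→E 3, R2→D 11, R3→E 2, R4→E 2, R5→D 18, R6→E 8  ⇒ total 44.
Compare {C, E}: total 52.
Compare {B, E}: total 57.
No size-2 selection does better; minimum is 44.

44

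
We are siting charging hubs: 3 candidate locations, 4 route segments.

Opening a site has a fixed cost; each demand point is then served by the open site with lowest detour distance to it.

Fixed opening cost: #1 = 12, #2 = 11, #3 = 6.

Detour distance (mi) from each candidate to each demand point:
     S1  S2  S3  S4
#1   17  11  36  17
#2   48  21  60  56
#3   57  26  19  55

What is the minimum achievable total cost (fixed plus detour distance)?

82

Open {#1, #3}: assign each demand point to its cheapest open site.
  S1→#1 17, S2→#1 11, S3→#3 19, S4→#1 17
  detour distance 64, fixed 18 → total 82.
Compare {#1}: detour distance 81 + fixed 12 = 93.
Compare {#1, #2, #3}: detour distance 64 + fixed 29 = 93.
Compare {#1, #2}: detour distance 81 + fixed 23 = 104.
All other subsets cost ≥ 93. Minimum total cost: 82.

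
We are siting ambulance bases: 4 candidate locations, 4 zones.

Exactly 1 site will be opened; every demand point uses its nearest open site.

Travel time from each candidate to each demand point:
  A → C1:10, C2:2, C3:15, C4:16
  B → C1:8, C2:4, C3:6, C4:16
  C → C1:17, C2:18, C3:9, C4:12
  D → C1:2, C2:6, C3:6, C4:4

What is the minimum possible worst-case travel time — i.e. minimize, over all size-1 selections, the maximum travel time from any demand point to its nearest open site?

6

Open {D}.
  Farthest demand point is C2 at travel time 6 (to D); all others are ≤ 6.
With {A} the worst case is 16.
With {B} the worst case is 16.
No size-1 selection achieves below 6.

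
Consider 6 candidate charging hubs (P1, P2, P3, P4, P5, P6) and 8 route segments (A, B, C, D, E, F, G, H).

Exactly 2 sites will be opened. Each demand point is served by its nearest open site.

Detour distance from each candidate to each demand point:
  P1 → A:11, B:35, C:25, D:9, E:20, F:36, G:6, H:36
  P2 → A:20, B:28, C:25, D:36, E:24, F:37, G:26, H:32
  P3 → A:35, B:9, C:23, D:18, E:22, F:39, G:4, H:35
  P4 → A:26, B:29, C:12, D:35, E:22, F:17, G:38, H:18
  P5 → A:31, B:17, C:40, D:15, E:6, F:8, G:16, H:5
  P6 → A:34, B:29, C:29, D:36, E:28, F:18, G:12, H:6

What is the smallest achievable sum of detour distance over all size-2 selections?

Open {P1, P5}.
  A→P1 11, B→P5 17, C→P1 25, D→P1 9, E→P5 6, F→P5 8, G→P1 6, H→P5 5  ⇒ total 87.
Compare {P3, P5}: total 101.
Compare {P4, P5}: total 105.
No size-2 selection does better; minimum is 87.

87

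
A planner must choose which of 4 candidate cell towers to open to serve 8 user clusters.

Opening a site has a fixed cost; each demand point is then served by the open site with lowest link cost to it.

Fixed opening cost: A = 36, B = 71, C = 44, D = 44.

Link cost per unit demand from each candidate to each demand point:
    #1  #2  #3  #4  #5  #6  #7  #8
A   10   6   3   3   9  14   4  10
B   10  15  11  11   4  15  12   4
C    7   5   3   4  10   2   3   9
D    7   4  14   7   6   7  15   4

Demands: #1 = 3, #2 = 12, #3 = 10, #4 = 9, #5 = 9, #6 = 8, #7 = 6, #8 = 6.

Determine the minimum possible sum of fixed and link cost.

Open {C, D}: assign each demand point to its cheapest open site.
  #1→C 3×7=21, #2→D 12×4=48, #3→C 10×3=30, #4→C 9×4=36, #5→D 9×6=54, #6→C 8×2=16, #7→C 6×3=18, #8→D 6×4=24
  link cost 247, fixed 88 → total 335.
Compare {B, C}: link cost 241 + fixed 115 = 356.
Compare {A, C, D}: link cost 238 + fixed 124 = 362.
Compare {A, D}: link cost 284 + fixed 80 = 364.
All other subsets cost ≥ 356. Minimum total cost: 335.

335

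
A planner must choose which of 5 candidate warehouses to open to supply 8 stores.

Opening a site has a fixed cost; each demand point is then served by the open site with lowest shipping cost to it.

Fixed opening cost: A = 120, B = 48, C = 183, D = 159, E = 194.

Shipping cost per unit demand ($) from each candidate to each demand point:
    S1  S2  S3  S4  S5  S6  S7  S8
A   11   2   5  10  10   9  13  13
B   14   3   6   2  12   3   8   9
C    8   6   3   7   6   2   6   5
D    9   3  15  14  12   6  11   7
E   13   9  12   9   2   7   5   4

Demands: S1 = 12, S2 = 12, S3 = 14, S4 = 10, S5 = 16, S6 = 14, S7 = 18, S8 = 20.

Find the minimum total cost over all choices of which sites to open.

757

Open {B, C}: assign each demand point to its cheapest open site.
  S1→C 12×8=96, S2→B 12×3=36, S3→C 14×3=42, S4→B 10×2=20, S5→C 16×6=96, S6→C 14×2=28, S7→C 18×6=108, S8→C 20×5=100
  shipping cost 526, fixed 231 → total 757.
Compare {B, E}: shipping cost 540 + fixed 242 = 782.
Compare {C}: shipping cost 612 + fixed 183 = 795.
Compare {B, C, E}: shipping cost 424 + fixed 425 = 849.
All other subsets cost ≥ 782. Minimum total cost: 757.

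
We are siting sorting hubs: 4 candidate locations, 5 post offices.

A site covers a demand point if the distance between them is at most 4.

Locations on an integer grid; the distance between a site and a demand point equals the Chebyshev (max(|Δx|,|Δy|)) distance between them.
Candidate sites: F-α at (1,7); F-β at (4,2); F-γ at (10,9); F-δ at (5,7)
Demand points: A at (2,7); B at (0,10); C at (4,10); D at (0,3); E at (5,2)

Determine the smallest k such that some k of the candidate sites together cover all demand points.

Coverage sets (demand points within 4 of each site):
  F-α: {A, B, C, D}
  F-β: {D, E}
  F-γ: {}
  F-δ: {A, C}
No single site covers all 5 demand points.
But {F-α, F-β} covers everything, so the minimum is 2.

2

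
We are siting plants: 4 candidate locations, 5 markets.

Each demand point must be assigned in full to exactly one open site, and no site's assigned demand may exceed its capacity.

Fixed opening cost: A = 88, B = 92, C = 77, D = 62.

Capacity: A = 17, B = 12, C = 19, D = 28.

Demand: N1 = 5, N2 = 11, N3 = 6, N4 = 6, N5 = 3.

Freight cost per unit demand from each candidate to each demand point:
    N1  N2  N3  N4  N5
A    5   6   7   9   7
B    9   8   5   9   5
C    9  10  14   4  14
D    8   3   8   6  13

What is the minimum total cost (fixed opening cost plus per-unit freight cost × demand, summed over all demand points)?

307

Open {A, D}; cheapest assignment that respects the capacities:
  A (cap 17, load 14): N1, N3, N5 — cost 5×5 + 6×7 + 3×7 = 88
  D (cap 28, load 17): N2, N4 — cost 11×3 + 6×6 = 69
  Shipping 157, fixed 150 → total 307.
  Any other capacity-feasible assignment to {A, D} ships for at least 157.
Compare {B, D}: its best feasible assignment gives total 308.
Compare {C, D}: its best feasible assignment gives total 323.
Every other set of open sites that can feasibly serve all demand totals ≥ 308 even under its best assignment. Minimum: 307.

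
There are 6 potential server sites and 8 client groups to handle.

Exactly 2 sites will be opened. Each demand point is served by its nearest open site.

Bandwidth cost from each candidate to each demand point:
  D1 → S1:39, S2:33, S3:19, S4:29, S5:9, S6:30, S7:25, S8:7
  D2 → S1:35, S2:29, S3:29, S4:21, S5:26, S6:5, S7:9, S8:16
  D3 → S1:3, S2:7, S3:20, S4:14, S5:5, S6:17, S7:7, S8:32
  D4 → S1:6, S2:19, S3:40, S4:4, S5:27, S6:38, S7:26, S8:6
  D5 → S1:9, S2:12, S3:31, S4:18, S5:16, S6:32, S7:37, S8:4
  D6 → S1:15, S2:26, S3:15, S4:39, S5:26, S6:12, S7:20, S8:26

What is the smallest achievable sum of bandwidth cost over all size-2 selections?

Open {D3, D4}.
  S1→D3 3, S2→D3 7, S3→D3 20, S4→D4 4, S5→D3 5, S6→D3 17, S7→D3 7, S8→D4 6  ⇒ total 69.
Compare {D2, D3}: total 77.
Compare {D3, D5}: total 77.
No size-2 selection does better; minimum is 69.

69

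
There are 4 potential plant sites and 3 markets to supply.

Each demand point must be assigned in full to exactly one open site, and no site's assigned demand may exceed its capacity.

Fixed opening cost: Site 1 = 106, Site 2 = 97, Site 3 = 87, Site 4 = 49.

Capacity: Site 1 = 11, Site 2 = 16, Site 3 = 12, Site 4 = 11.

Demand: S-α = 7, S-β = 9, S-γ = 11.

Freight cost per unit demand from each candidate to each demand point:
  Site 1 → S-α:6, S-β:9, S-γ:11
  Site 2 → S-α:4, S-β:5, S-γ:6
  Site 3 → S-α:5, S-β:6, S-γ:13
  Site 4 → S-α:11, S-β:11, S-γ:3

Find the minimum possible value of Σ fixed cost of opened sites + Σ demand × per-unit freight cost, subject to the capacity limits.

Open {Site 2, Site 4}; cheapest assignment that respects the capacities:
  Site 2 (cap 16, load 16): S-α, S-β — cost 7×4 + 9×5 = 73
  Site 4 (cap 11, load 11): S-γ — cost 11×3 = 33
  Shipping 106, fixed 146 → total 252.
  Any other capacity-feasible assignment to {Site 2, Site 4} ships for at least 106.
Compare {Site 2, Site 3, Site 4}: its best feasible assignment gives total 339.
Compare {Site 1, Site 2, Site 4}: its best feasible assignment gives total 358.
Every other set of open sites that can feasibly serve all demand totals ≥ 339 even under its best assignment. Minimum: 252.

252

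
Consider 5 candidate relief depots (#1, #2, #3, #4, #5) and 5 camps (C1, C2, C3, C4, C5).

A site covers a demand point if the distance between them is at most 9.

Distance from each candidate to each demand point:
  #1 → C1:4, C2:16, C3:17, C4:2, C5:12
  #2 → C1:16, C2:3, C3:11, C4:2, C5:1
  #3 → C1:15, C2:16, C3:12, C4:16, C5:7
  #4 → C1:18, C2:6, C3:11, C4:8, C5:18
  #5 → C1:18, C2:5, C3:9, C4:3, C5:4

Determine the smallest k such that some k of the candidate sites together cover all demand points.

2

Coverage sets (demand points within 9 of each site):
  #1: {C1, C4}
  #2: {C2, C4, C5}
  #3: {C5}
  #4: {C2, C4}
  #5: {C2, C3, C4, C5}
No single site covers all 5 demand points.
But {#1, #5} covers everything, so the minimum is 2.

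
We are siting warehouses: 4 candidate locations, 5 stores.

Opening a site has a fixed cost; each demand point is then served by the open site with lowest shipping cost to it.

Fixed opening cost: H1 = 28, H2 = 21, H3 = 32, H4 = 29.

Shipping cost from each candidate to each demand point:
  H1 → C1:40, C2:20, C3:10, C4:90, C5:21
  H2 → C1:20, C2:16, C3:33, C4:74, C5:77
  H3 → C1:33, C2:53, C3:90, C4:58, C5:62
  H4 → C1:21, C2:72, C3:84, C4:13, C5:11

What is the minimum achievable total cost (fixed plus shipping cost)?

132

Open {H1, H4}: assign each demand point to its cheapest open site.
  C1→H4 21, C2→H1 20, C3→H1 10, C4→H4 13, C5→H4 11
  shipping cost 75, fixed 57 → total 132.
Compare {H2, H4}: shipping cost 93 + fixed 50 = 143.
Compare {H1, H2, H4}: shipping cost 70 + fixed 78 = 148.
Compare {H1, H3, H4}: shipping cost 75 + fixed 89 = 164.
All other subsets cost ≥ 143. Minimum total cost: 132.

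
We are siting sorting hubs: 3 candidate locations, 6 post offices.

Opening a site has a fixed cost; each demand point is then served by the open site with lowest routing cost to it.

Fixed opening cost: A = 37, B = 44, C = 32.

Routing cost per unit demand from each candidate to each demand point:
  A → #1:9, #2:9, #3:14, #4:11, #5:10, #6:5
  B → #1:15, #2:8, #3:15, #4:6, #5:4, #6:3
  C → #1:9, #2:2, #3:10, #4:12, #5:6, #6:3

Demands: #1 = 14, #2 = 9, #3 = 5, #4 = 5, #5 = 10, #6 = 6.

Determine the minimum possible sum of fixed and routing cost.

358

Open {B, C}: assign each demand point to its cheapest open site.
  #1→C 14×9=126, #2→C 9×2=18, #3→C 5×10=50, #4→B 5×6=30, #5→B 10×4=40, #6→B 6×3=18
  routing cost 282, fixed 76 → total 358.
Compare {C}: routing cost 332 + fixed 32 = 364.
Compare {A, B, C}: routing cost 282 + fixed 113 = 395.
Compare {A, C}: routing cost 327 + fixed 69 = 396.
All other subsets cost ≥ 364. Minimum total cost: 358.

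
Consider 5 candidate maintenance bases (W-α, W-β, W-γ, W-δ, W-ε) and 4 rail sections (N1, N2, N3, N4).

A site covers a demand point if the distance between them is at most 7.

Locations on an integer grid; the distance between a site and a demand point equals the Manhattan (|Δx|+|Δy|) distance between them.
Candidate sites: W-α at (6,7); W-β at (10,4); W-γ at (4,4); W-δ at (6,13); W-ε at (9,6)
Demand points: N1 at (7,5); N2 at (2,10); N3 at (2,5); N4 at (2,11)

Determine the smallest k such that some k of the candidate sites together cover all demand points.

2

Coverage sets (demand points within 7 of each site):
  W-α: {N1, N2, N3}
  W-β: {N1}
  W-γ: {N1, N3}
  W-δ: {N2, N4}
  W-ε: {N1}
No single site covers all 4 demand points.
But {W-α, W-δ} covers everything, so the minimum is 2.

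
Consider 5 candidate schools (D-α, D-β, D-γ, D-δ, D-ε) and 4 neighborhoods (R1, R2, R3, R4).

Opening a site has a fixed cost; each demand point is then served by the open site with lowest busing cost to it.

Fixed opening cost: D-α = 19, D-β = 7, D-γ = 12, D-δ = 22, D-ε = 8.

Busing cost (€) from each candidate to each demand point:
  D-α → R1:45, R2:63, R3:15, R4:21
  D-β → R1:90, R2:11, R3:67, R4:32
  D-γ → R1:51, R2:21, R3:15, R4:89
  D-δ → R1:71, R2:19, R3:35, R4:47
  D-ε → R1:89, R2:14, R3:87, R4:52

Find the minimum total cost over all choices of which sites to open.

118

Open {D-α, D-β}: assign each demand point to its cheapest open site.
  R1→D-α 45, R2→D-β 11, R3→D-α 15, R4→D-α 21
  busing cost 92, fixed 26 → total 118.
Compare {D-α, D-ε}: busing cost 95 + fixed 27 = 122.
Compare {D-α, D-β, D-ε}: busing cost 92 + fixed 34 = 126.
Compare {D-β, D-γ}: busing cost 109 + fixed 19 = 128.
All other subsets cost ≥ 122. Minimum total cost: 118.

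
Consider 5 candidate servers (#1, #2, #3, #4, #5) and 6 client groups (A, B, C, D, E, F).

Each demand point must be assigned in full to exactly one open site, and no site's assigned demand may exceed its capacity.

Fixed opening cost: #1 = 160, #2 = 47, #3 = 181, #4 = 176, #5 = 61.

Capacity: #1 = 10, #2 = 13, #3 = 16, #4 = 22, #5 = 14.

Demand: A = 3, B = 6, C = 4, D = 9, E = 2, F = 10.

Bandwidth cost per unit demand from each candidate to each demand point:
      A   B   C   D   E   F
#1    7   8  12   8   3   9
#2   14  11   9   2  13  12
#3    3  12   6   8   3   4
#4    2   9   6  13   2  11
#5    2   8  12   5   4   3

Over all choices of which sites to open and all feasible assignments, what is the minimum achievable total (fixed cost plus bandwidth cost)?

412

Open {#1, #2, #5}; cheapest assignment that respects the capacities:
  #1 (cap 10, load 8): B, E — cost 6×8 + 2×3 = 54
  #2 (cap 13, load 13): C, D — cost 4×9 + 9×2 = 54
  #5 (cap 14, load 13): A, F — cost 3×2 + 10×3 = 36
  Shipping 144, fixed 268 → total 412.
  Any other capacity-feasible assignment to {#1, #2, #5} ships for at least 144.
Compare {#2, #4, #5}: its best feasible assignment gives total 420.
Compare {#2, #3, #5}: its best feasible assignment gives total 431.
Every other set of open sites that can feasibly serve all demand totals ≥ 420 even under its best assignment. Minimum: 412.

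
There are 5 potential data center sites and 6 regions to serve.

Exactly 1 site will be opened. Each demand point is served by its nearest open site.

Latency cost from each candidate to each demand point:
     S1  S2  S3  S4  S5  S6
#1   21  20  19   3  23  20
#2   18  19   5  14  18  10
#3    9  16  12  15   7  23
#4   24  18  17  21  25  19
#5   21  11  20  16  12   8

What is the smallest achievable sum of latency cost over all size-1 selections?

82

Open {#3}.
  S1→#3 9, S2→#3 16, S3→#3 12, S4→#3 15, S5→#3 7, S6→#3 23  ⇒ total 82.
Compare {#2}: total 84.
Compare {#5}: total 88.
No size-1 selection does better; minimum is 82.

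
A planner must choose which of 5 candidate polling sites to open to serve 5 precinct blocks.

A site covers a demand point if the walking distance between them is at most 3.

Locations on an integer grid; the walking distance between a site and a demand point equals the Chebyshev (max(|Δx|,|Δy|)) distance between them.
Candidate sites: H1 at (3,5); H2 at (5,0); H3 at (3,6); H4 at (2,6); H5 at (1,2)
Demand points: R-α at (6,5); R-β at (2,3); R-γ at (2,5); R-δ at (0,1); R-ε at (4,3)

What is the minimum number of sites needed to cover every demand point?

2

Coverage sets (demand points within 3 of each site):
  H1: {R-α, R-β, R-γ, R-ε}
  H2: {R-β, R-ε}
  H3: {R-α, R-β, R-γ, R-ε}
  H4: {R-β, R-γ, R-ε}
  H5: {R-β, R-γ, R-δ, R-ε}
No single site covers all 5 demand points.
But {H1, H5} covers everything, so the minimum is 2.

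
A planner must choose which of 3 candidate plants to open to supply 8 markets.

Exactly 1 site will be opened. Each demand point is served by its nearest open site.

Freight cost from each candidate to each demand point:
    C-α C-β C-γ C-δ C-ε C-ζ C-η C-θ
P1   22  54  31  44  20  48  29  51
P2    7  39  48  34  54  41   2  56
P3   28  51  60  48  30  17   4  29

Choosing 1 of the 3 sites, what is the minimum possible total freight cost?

Open {P3}.
  C-α→P3 28, C-β→P3 51, C-γ→P3 60, C-δ→P3 48, C-ε→P3 30, C-ζ→P3 17, C-η→P3 4, C-θ→P3 29  ⇒ total 267.
Compare {P2}: total 281.
Compare {P1}: total 299.

267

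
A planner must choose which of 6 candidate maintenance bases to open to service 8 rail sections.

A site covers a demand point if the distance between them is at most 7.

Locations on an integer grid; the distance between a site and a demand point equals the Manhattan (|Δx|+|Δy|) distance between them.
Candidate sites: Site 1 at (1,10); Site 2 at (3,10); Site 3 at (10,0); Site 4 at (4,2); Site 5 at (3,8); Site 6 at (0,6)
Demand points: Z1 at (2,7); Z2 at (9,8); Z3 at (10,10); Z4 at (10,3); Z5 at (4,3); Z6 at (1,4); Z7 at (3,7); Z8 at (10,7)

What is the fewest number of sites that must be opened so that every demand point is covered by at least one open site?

3

Coverage sets (demand points within 7 of each site):
  Site 1: {Z1, Z6, Z7}
  Site 2: {Z1, Z3, Z7}
  Site 3: {Z4, Z8}
  Site 4: {Z1, Z4, Z5, Z6, Z7}
  Site 5: {Z1, Z2, Z5, Z6, Z7}
  Site 6: {Z1, Z5, Z6, Z7}
No 2 sites suffice: every size-2 union leaves at least one demand point uncovered.
But {Site 2, Site 3, Site 5} covers everything, so the minimum is 3.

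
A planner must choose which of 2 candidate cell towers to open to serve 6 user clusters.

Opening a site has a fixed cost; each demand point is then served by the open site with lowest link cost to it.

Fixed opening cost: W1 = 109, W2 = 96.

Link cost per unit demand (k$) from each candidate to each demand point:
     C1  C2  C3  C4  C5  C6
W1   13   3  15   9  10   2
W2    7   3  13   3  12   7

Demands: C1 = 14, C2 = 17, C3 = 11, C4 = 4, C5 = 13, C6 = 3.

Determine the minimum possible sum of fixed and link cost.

Open {W2}: assign each demand point to its cheapest open site.
  C1→W2 14×7=98, C2→W2 17×3=51, C3→W2 11×13=143, C4→W2 4×3=12, C5→W2 13×12=156, C6→W2 3×7=21
  link cost 481, fixed 96 → total 577.
Compare {W1, W2}: link cost 440 + fixed 205 = 645.
Compare {W1}: link cost 570 + fixed 109 = 679.

577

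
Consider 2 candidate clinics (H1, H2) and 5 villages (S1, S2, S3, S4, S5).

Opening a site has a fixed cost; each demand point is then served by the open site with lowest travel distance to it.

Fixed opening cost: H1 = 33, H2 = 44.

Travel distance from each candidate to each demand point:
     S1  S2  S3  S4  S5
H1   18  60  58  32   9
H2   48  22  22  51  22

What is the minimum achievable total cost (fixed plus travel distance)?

180

Open {H1, H2}: assign each demand point to its cheapest open site.
  S1→H1 18, S2→H2 22, S3→H2 22, S4→H1 32, S5→H1 9
  travel distance 103, fixed 77 → total 180.
Compare {H2}: travel distance 165 + fixed 44 = 209.
Compare {H1}: travel distance 177 + fixed 33 = 210.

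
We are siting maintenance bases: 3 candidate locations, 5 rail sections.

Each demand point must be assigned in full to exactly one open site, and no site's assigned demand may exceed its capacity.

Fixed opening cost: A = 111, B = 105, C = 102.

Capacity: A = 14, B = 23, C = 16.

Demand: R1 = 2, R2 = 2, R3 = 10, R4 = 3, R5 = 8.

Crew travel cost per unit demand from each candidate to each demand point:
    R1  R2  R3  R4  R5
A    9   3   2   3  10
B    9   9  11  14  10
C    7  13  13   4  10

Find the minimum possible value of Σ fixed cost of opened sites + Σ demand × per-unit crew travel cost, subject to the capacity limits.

345

Open {A, C}; cheapest assignment that respects the capacities:
  A (cap 14, load 12): R2, R3 — cost 2×3 + 10×2 = 26
  C (cap 16, load 13): R1, R4, R5 — cost 2×7 + 3×4 + 8×10 = 106
  Shipping 132, fixed 213 → total 345.
  Any other capacity-feasible assignment to {A, C} ships for at least 132.
Compare {A, B}: its best feasible assignment gives total 361.
Compare {B, C}: its best feasible assignment gives total 441.
Every other set of open sites that can feasibly serve all demand totals ≥ 361 even under its best assignment. Minimum: 345.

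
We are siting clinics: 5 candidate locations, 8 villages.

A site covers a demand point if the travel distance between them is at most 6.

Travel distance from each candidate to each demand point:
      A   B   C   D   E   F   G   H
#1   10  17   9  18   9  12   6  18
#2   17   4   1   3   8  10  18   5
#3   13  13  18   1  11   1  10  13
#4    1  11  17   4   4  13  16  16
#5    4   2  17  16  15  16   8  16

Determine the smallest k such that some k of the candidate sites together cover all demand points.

Coverage sets (demand points within 6 of each site):
  #1: {G}
  #2: {B, C, D, H}
  #3: {D, F}
  #4: {A, D, E}
  #5: {A, B}
No 3 sites suffice: every size-3 union leaves at least one demand point uncovered.
But {#1, #2, #3, #4} covers everything, so the minimum is 4.

4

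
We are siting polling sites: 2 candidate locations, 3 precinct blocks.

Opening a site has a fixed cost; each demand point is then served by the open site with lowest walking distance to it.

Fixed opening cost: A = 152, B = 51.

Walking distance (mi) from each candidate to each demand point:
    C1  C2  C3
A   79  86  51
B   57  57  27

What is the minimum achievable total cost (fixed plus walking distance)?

192

Open {B}: assign each demand point to its cheapest open site.
  C1→B 57, C2→B 57, C3→B 27
  walking distance 141, fixed 51 → total 192.
Compare {A, B}: walking distance 141 + fixed 203 = 344.
Compare {A}: walking distance 216 + fixed 152 = 368.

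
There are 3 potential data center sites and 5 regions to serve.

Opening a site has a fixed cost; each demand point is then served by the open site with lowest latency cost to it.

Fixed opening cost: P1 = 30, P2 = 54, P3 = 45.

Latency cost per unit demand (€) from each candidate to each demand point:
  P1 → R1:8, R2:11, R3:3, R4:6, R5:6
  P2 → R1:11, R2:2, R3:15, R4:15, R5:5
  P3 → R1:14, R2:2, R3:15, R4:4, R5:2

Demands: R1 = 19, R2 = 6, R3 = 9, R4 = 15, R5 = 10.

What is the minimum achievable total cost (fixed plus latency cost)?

Open {P1, P3}: assign each demand point to its cheapest open site.
  R1→P1 19×8=152, R2→P3 6×2=12, R3→P1 9×3=27, R4→P3 15×4=60, R5→P3 10×2=20
  latency cost 271, fixed 75 → total 346.
Compare {P1, P2, P3}: latency cost 271 + fixed 129 = 400.
Compare {P1, P2}: latency cost 331 + fixed 84 = 415.
Compare {P1}: latency cost 395 + fixed 30 = 425.
All other subsets cost ≥ 400. Minimum total cost: 346.

346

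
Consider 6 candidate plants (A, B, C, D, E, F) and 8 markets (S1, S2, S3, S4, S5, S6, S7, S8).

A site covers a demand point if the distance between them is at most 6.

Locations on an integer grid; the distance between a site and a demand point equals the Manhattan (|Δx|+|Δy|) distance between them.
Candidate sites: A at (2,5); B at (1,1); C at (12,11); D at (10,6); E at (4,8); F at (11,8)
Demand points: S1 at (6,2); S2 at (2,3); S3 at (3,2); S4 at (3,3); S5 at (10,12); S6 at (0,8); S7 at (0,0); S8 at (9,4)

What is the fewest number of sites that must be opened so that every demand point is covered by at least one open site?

3

Coverage sets (demand points within 6 of each site):
  A: {S2, S3, S4, S6}
  B: {S1, S2, S3, S4, S7}
  C: {S5}
  D: {S5, S8}
  E: {S4, S6}
  F: {S5, S8}
No 2 sites suffice: every size-2 union leaves at least one demand point uncovered.
But {A, B, D} covers everything, so the minimum is 3.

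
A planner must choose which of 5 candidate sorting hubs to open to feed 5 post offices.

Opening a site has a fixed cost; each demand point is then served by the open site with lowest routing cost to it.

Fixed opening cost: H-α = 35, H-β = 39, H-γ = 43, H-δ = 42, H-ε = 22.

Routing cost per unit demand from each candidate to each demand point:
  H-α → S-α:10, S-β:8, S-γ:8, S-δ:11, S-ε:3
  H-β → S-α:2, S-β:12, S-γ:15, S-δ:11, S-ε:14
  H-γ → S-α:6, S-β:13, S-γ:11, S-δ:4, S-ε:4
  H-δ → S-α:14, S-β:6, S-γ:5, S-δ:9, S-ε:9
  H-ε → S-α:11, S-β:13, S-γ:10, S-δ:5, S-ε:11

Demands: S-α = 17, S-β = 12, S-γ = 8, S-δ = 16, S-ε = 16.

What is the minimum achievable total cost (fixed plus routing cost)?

398

Open {H-β, H-γ, H-δ}: assign each demand point to its cheapest open site.
  S-α→H-β 17×2=34, S-β→H-δ 12×6=72, S-γ→H-δ 8×5=40, S-δ→H-γ 16×4=64, S-ε→H-γ 16×4=64
  routing cost 274, fixed 124 → total 398.
Compare {H-α, H-β, H-δ, H-ε}: routing cost 274 + fixed 138 = 412.
Compare {H-α, H-β, H-γ, H-δ}: routing cost 258 + fixed 159 = 417.
Compare {H-α, H-β, H-ε}: routing cost 322 + fixed 96 = 418.
All other subsets cost ≥ 412. Minimum total cost: 398.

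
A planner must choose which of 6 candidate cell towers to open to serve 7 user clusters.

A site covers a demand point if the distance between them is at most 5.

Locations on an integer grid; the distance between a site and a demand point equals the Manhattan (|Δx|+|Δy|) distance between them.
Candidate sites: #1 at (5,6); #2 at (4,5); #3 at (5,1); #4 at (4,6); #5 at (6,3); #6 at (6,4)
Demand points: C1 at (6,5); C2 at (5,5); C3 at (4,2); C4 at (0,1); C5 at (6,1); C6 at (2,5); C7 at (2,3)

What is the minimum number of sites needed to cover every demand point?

Coverage sets (demand points within 5 of each site):
  #1: {C1, C2, C3, C6}
  #2: {C1, C2, C3, C6, C7}
  #3: {C1, C2, C3, C4, C5, C7}
  #4: {C1, C2, C3, C6, C7}
  #5: {C1, C2, C3, C5, C7}
  #6: {C1, C2, C3, C5, C6, C7}
No single site covers all 7 demand points.
But {#1, #3} covers everything, so the minimum is 2.

2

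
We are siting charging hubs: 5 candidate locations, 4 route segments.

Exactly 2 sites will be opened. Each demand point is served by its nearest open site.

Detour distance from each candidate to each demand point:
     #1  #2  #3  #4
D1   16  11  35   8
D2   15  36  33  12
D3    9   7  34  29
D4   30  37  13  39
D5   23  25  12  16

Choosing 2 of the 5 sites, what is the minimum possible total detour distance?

Open {D3, D5}.
  #1→D3 9, #2→D3 7, #3→D5 12, #4→D5 16  ⇒ total 44.
Compare {D1, D5}: total 47.
Compare {D1, D4}: total 48.
No size-2 selection does better; minimum is 44.

44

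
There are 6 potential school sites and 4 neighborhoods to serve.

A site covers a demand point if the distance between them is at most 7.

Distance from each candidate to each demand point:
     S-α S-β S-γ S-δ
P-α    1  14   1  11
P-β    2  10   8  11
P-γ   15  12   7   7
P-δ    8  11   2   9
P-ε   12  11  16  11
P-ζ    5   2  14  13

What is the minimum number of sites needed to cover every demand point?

2

Coverage sets (demand points within 7 of each site):
  P-α: {S-α, S-γ}
  P-β: {S-α}
  P-γ: {S-γ, S-δ}
  P-δ: {S-γ}
  P-ε: {}
  P-ζ: {S-α, S-β}
No single site covers all 4 demand points.
But {P-γ, P-ζ} covers everything, so the minimum is 2.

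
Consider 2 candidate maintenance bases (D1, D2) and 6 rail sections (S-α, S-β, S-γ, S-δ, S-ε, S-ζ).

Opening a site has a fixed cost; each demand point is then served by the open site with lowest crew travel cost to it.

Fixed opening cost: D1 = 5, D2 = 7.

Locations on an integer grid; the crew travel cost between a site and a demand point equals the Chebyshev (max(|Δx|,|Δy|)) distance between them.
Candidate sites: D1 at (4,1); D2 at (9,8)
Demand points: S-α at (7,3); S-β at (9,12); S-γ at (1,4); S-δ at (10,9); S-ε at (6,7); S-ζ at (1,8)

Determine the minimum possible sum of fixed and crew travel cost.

33

Open {D1, D2}: assign each demand point to its cheapest open site.
  S-α→D1 3, S-β→D2 4, S-γ→D1 3, S-δ→D2 1, S-ε→D2 3, S-ζ→D1 7
  crew travel cost 21, fixed 12 → total 33.
Compare {D2}: crew travel cost 29 + fixed 7 = 36.
Compare {D1}: crew travel cost 38 + fixed 5 = 43.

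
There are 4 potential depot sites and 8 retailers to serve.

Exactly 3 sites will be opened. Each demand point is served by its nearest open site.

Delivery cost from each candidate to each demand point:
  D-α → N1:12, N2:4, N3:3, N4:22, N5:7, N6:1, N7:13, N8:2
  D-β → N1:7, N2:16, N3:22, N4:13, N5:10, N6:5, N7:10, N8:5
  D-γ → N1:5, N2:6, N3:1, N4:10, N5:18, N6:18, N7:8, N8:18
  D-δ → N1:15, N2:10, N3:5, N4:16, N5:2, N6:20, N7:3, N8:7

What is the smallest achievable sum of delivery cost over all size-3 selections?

Open {D-α, D-γ, D-δ}.
  N1→D-γ 5, N2→D-α 4, N3→D-γ 1, N4→D-γ 10, N5→D-δ 2, N6→D-α 1, N7→D-δ 3, N8→D-α 2  ⇒ total 28.
Compare {D-α, D-β, D-δ}: total 35.
Compare {D-β, D-γ, D-δ}: total 37.
No size-3 selection does better; minimum is 28.

28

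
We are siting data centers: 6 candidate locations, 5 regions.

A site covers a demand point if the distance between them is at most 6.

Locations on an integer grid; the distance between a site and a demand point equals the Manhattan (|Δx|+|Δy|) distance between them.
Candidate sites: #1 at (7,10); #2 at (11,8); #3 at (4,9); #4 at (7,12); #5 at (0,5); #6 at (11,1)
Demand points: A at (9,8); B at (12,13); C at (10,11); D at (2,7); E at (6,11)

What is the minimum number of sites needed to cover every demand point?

2

Coverage sets (demand points within 6 of each site):
  #1: {A, C, E}
  #2: {A, B, C}
  #3: {A, D, E}
  #4: {A, B, C, E}
  #5: {D}
  #6: {}
No single site covers all 5 demand points.
But {#2, #3} covers everything, so the minimum is 2.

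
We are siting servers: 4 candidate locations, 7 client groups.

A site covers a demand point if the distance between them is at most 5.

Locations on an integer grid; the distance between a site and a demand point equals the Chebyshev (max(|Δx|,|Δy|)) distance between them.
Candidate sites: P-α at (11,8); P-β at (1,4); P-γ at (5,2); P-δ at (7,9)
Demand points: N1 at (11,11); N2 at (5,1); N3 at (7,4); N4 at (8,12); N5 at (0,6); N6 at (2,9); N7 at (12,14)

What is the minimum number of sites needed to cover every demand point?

Coverage sets (demand points within 5 of each site):
  P-α: {N1, N3, N4}
  P-β: {N2, N5, N6}
  P-γ: {N2, N3, N5}
  P-δ: {N1, N3, N4, N6, N7}
No single site covers all 7 demand points.
But {P-β, P-δ} covers everything, so the minimum is 2.

2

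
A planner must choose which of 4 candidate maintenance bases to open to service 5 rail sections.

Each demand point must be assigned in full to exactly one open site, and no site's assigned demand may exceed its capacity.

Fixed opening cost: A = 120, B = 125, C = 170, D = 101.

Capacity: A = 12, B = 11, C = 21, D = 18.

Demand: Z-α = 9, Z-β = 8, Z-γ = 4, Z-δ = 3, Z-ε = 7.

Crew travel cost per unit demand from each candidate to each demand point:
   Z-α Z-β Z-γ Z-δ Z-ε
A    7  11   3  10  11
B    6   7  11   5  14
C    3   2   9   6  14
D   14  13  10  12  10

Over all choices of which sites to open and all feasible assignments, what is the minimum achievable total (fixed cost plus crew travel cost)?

Open {A, C}; cheapest assignment that respects the capacities:
  A (cap 12, load 11): Z-γ, Z-ε — cost 4×3 + 7×11 = 89
  C (cap 21, load 20): Z-α, Z-β, Z-δ — cost 9×3 + 8×2 + 3×6 = 61
  Shipping 150, fixed 290 → total 440.
  Any other capacity-feasible assignment to {A, C} ships for at least 150.
Compare {C, D}: its best feasible assignment gives total 442.
Compare {B, C}: its best feasible assignment gives total 487.
Every other set of open sites that can feasibly serve all demand totals ≥ 442 even under its best assignment. Minimum: 440.

440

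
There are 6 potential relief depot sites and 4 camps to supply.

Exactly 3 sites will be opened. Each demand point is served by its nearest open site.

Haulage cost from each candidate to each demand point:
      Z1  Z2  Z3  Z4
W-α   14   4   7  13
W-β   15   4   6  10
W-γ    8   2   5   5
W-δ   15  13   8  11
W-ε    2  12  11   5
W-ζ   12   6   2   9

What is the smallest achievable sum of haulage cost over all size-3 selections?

11

Open {W-γ, W-ε, W-ζ}.
  Z1→W-ε 2, Z2→W-γ 2, Z3→W-ζ 2, Z4→W-γ 5  ⇒ total 11.
Compare {W-α, W-ε, W-ζ}: total 13.
Compare {W-β, W-ε, W-ζ}: total 13.
No size-3 selection does better; minimum is 11.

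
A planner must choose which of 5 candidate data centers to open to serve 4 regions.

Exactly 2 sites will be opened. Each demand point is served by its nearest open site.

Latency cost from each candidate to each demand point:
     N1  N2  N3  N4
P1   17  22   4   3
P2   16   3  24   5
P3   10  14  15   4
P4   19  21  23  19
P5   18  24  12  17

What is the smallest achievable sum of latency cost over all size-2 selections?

26

Open {P1, P2}.
  N1→P2 16, N2→P2 3, N3→P1 4, N4→P1 3  ⇒ total 26.
Compare {P1, P3}: total 31.
Compare {P2, P3}: total 32.
No size-2 selection does better; minimum is 26.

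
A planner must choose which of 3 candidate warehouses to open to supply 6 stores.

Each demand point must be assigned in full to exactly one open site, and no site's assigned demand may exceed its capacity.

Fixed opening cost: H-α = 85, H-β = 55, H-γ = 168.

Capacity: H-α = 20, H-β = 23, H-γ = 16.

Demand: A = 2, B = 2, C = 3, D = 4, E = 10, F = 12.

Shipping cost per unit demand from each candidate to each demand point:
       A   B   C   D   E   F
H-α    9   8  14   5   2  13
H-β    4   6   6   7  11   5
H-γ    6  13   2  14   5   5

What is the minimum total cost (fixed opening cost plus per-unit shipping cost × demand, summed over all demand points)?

278

Open {H-α, H-β}; cheapest assignment that respects the capacities:
  H-α (cap 20, load 14): D, E — cost 4×5 + 10×2 = 40
  H-β (cap 23, load 19): A, B, C, F — cost 2×4 + 2×6 + 3×6 + 12×5 = 98
  Shipping 138, fixed 140 → total 278.
  Any other capacity-feasible assignment to {H-α, H-β} ships for at least 138.
Compare {H-β, H-γ}: its best feasible assignment gives total 387.
Compare {H-α, H-γ}: its best feasible assignment gives total 393.
Every other set of open sites that can feasibly serve all demand totals ≥ 387 even under its best assignment. Minimum: 278.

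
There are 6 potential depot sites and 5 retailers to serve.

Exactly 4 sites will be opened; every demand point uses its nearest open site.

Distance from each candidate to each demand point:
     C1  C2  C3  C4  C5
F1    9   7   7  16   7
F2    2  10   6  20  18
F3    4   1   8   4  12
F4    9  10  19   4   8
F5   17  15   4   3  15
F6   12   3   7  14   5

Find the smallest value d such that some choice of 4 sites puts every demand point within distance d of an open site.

Open {F1, F2, F5, F6}.
  Farthest demand point is C5 at distance 5 (to F6); all others are ≤ 5.
With {F1, F3, F5, F6} the worst case is 5.
With {F2, F3, F5, F6} the worst case is 5.
No size-4 selection achieves below 5.

5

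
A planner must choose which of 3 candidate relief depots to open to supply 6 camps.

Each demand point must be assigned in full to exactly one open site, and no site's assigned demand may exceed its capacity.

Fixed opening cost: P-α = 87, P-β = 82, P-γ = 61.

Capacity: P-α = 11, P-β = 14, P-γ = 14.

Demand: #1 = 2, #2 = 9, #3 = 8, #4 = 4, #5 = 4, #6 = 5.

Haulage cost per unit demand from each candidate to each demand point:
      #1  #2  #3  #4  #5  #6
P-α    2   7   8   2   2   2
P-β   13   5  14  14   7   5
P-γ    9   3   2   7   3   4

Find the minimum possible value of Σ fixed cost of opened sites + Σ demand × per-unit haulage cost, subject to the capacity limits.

Open {P-α, P-β, P-γ}; cheapest assignment that respects the capacities:
  P-α (cap 11, load 11): #1, #4, #6 — cost 2×2 + 4×2 + 5×2 = 22
  P-β (cap 14, load 9): #2 — cost 9×5 = 45
  P-γ (cap 14, load 12): #3, #5 — cost 8×2 + 4×3 = 28
  Shipping 95, fixed 230 → total 325.
  Any other capacity-feasible assignment to {P-α, P-β, P-γ} ships for at least 95.
Total demand is 32 and no other set of sites has combined capacity ≥ 32, so {P-α, P-β, P-γ} is the only feasible choice of open sites. Minimum: 325.

325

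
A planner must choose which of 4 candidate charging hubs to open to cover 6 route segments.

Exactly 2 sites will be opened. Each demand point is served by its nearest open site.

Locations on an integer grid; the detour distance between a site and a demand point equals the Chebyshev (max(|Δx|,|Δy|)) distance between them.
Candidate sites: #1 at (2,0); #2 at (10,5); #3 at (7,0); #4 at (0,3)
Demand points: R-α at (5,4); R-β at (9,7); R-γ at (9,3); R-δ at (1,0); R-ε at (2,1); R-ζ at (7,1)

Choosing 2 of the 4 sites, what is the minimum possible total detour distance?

14

Open {#1, #2}.
  R-α→#1 4, R-β→#2 2, R-γ→#2 2, R-δ→#1 1, R-ε→#1 1, R-ζ→#2 4  ⇒ total 14.
Compare {#1, #3}: total 17.
Compare {#2, #4}: total 18.
No size-2 selection does better; minimum is 14.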